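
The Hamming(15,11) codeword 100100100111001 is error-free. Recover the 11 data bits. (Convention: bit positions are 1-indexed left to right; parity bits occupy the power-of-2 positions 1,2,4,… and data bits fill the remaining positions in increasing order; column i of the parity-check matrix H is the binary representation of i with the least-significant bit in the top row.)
Parity bits occupy power-of-2 positions; data bits are at positions {3,5,6,7,9,10,11,12,13,14,15} (1-indexed).
Extract: c[3]=0 c[5]=0 c[6]=0 c[7]=1 c[9]=0 c[10]=1 c[11]=1 c[12]=1 c[13]=0 c[14]=0 c[15]=1
Data = 00010111001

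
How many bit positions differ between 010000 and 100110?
XOR = 110110, count of 1s = 4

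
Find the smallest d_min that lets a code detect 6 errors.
Detecting e errors requires d_min ≥ e + 1 = 6 + 1 = 7.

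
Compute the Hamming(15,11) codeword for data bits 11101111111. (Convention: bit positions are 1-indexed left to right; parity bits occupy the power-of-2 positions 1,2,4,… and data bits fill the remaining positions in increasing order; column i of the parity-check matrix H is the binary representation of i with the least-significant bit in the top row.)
Codeword c = d · G (mod 2), d = 11101111111:
  c[0] = d·G[:,0] = (11101111111)·(11011010101) mod 2 = 1+1+0+0+1+0+1+0+1+0+1 mod 2 = 0
  c[1] = d·G[:,1] = (11101111111)·(10110110011) mod 2 = 1+0+1+0+0+1+1+0+0+1+1 mod 2 = 0
  c[2] = d·G[:,2] = (11101111111)·(10000000000) mod 2 = 1+0+0+0+0+0+0+0+0+0+0 mod 2 = 1
  c[3] = d·G[:,3] = (11101111111)·(01110001111) mod 2 = 0+1+1+0+0+0+0+1+1+1+1 mod 2 = 0
  c[4] = d·G[:,4] = (11101111111)·(01000000000) mod 2 = 0+1+0+0+0+0+0+0+0+0+0 mod 2 = 1
  c[5] = d·G[:,5] = (11101111111)·(00100000000) mod 2 = 0+0+1+0+0+0+0+0+0+0+0 mod 2 = 1
  c[6] = d·G[:,6] = (11101111111)·(00010000000) mod 2 = 0+0+0+0+0+0+0+0+0+0+0 mod 2 = 0
  c[7] = d·G[:,7] = (11101111111)·(00001111111) mod 2 = 0+0+0+0+1+1+1+1+1+1+1 mod 2 = 1
  c[8] = d·G[:,8] = (11101111111)·(00001000000) mod 2 = 0+0+0+0+1+0+0+0+0+0+0 mod 2 = 1
  c[9] = d·G[:,9] = (11101111111)·(00000100000) mod 2 = 0+0+0+0+0+1+0+0+0+0+0 mod 2 = 1
  c[10] = d·G[:,10] = (11101111111)·(00000010000) mod 2 = 0+0+0+0+0+0+1+0+0+0+0 mod 2 = 1
  c[11] = d·G[:,11] = (11101111111)·(00000001000) mod 2 = 0+0+0+0+0+0+0+1+0+0+0 mod 2 = 1
  c[12] = d·G[:,12] = (11101111111)·(00000000100) mod 2 = 0+0+0+0+0+0+0+0+1+0+0 mod 2 = 1
  c[13] = d·G[:,13] = (11101111111)·(00000000010) mod 2 = 0+0+0+0+0+0+0+0+0+1+0 mod 2 = 1
  c[14] = d·G[:,14] = (11101111111)·(00000000001) mod 2 = 0+0+0+0+0+0+0+0+0+0+1 mod 2 = 1
Codeword = 001011011111111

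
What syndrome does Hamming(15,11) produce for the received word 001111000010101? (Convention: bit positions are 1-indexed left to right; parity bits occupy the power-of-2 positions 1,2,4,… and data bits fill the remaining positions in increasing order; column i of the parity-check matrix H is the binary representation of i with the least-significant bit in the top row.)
Syndrome s = H · r^T (mod 2), r = 001111000010101:
  s[0] = (101010101010101)·(001111000010101) mod 2 = 0+0+1+0+1+0+0+0+0+0+1+0+1+0+1 mod 2 = 1
  s[1] = (011001100110011)·(001111000010101) mod 2 = 0+0+1+0+0+1+0+0+0+0+1+0+0+0+1 mod 2 = 0
  s[2] = (000111100001111)·(001111000010101) mod 2 = 0+0+0+1+1+1+0+0+0+0+0+0+1+0+1 mod 2 = 1
  s[3] = (000000011111111)·(001111000010101) mod 2 = 0+0+0+0+0+0+0+0+0+0+1+0+1+0+1 mod 2 = 1
Syndrome = 1011
Non-zero syndrome: error at position 13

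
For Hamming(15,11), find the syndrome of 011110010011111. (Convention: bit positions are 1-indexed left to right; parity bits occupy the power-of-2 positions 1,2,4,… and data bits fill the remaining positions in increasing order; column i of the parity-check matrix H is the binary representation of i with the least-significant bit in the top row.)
Syndrome s = H · r^T (mod 2), r = 011110010011111:
  s[0] = (101010101010101)·(011110010011111) mod 2 = 0+0+1+0+1+0+0+0+0+0+1+0+1+0+1 mod 2 = 1
  s[1] = (011001100110011)·(011110010011111) mod 2 = 0+1+1+0+0+0+0+0+0+0+1+0+0+1+1 mod 2 = 1
  s[2] = (000111100001111)·(011110010011111) mod 2 = 0+0+0+1+1+0+0+0+0+0+0+1+1+1+1 mod 2 = 0
  s[3] = (000000011111111)·(011110010011111) mod 2 = 0+0+0+0+0+0+0+1+0+0+1+1+1+1+1 mod 2 = 0
Syndrome = 1100
Non-zero syndrome: error at position 3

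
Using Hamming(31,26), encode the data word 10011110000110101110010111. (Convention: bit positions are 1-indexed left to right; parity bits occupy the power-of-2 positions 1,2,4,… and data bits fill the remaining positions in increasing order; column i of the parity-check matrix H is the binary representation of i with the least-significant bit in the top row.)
Codeword c = d · G (mod 2), d = 10011110000110101110010111:
  c[0] = d·G[:,0] = (10011110000110101110010111)·(11011010101101010101010101) mod 2 = 1+0+0+1+1+0+1+0+0+0+0+1+0+0+0+0+0+1+0+0+0+1+0+1+0+1 mod 2 = 1
  c[1] = d·G[:,1] = (10011110000110101110010111)·(10110110011011001100110011) mod 2 = 1+0+0+1+0+1+1+0+0+0+0+0+1+0+0+0+1+1+0+0+0+1+0+0+1+1 mod 2 = 0
  c[2] = d·G[:,2] = (10011110000110101110010111)·(10000000000000000000000000) mod 2 = 1+0+0+0+0+0+0+0+0+0+0+0+0+0+0+0+0+0+0+0+0+0+0+0+0+0 mod 2 = 1
  c[3] = d·G[:,3] = (10011110000110101110010111)·(01110001111000111100001111) mod 2 = 0+0+0+1+0+0+0+0+0+0+0+0+0+0+1+0+1+1+0+0+0+0+0+1+1+1 mod 2 = 1
  c[4] = d·G[:,4] = (10011110000110101110010111)·(01000000000000000000000000) mod 2 = 0+0+0+0+0+0+0+0+0+0+0+0+0+0+0+0+0+0+0+0+0+0+0+0+0+0 mod 2 = 0
  c[5] = d·G[:,5] = (10011110000110101110010111)·(00100000000000000000000000) mod 2 = 0+0+0+0+0+0+0+0+0+0+0+0+0+0+0+0+0+0+0+0+0+0+0+0+0+0 mod 2 = 0
  c[6] = d·G[:,6] = (10011110000110101110010111)·(00010000000000000000000000) mod 2 = 0+0+0+1+0+0+0+0+0+0+0+0+0+0+0+0+0+0+0+0+0+0+0+0+0+0 mod 2 = 1
  c[7] = d·G[:,7] = (10011110000110101110010111)·(00001111111000000011111111) mod 2 = 0+0+0+0+1+1+1+0+0+0+0+0+0+0+0+0+0+0+1+0+0+1+0+1+1+1 mod 2 = 0
  c[8] = d·G[:,8] = (10011110000110101110010111)·(00001000000000000000000000) mod 2 = 0+0+0+0+1+0+0+0+0+0+0+0+0+0+0+0+0+0+0+0+0+0+0+0+0+0 mod 2 = 1
  c[9] = d·G[:,9] = (10011110000110101110010111)·(00000100000000000000000000) mod 2 = 0+0+0+0+0+1+0+0+0+0+0+0+0+0+0+0+0+0+0+0+0+0+0+0+0+0 mod 2 = 1
  c[10] = d·G[:,10] = (10011110000110101110010111)·(00000010000000000000000000) mod 2 = 0+0+0+0+0+0+1+0+0+0+0+0+0+0+0+0+0+0+0+0+0+0+0+0+0+0 mod 2 = 1
  c[11] = d·G[:,11] = (10011110000110101110010111)·(00000001000000000000000000) mod 2 = 0+0+0+0+0+0+0+0+0+0+0+0+0+0+0+0+0+0+0+0+0+0+0+0+0+0 mod 2 = 0
  c[12] = d·G[:,12] = (10011110000110101110010111)·(00000000100000000000000000) mod 2 = 0+0+0+0+0+0+0+0+0+0+0+0+0+0+0+0+0+0+0+0+0+0+0+0+0+0 mod 2 = 0
  c[13] = d·G[:,13] = (10011110000110101110010111)·(00000000010000000000000000) mod 2 = 0+0+0+0+0+0+0+0+0+0+0+0+0+0+0+0+0+0+0+0+0+0+0+0+0+0 mod 2 = 0
  c[14] = d·G[:,14] = (10011110000110101110010111)·(00000000001000000000000000) mod 2 = 0+0+0+0+0+0+0+0+0+0+0+0+0+0+0+0+0+0+0+0+0+0+0+0+0+0 mod 2 = 0
  c[15] = d·G[:,15] = (10011110000110101110010111)·(00000000000111111111111111) mod 2 = 0+0+0+0+0+0+0+0+0+0+0+1+1+0+1+0+1+1+1+0+0+1+0+1+1+1 mod 2 = 0
  c[16] = d·G[:,16] = (10011110000110101110010111)·(00000000000100000000000000) mod 2 = 0+0+0+0+0+0+0+0+0+0+0+1+0+0+0+0+0+0+0+0+0+0+0+0+0+0 mod 2 = 1
  c[17] = d·G[:,17] = (10011110000110101110010111)·(00000000000010000000000000) mod 2 = 0+0+0+0+0+0+0+0+0+0+0+0+1+0+0+0+0+0+0+0+0+0+0+0+0+0 mod 2 = 1
  c[18] = d·G[:,18] = (10011110000110101110010111)·(00000000000001000000000000) mod 2 = 0+0+0+0+0+0+0+0+0+0+0+0+0+0+0+0+0+0+0+0+0+0+0+0+0+0 mod 2 = 0
  c[19] = d·G[:,19] = (10011110000110101110010111)·(00000000000000100000000000) mod 2 = 0+0+0+0+0+0+0+0+0+0+0+0+0+0+1+0+0+0+0+0+0+0+0+0+0+0 mod 2 = 1
  c[20] = d·G[:,20] = (10011110000110101110010111)·(00000000000000010000000000) mod 2 = 0+0+0+0+0+0+0+0+0+0+0+0+0+0+0+0+0+0+0+0+0+0+0+0+0+0 mod 2 = 0
  c[21] = d·G[:,21] = (10011110000110101110010111)·(00000000000000001000000000) mod 2 = 0+0+0+0+0+0+0+0+0+0+0+0+0+0+0+0+1+0+0+0+0+0+0+0+0+0 mod 2 = 1
  c[22] = d·G[:,22] = (10011110000110101110010111)·(00000000000000000100000000) mod 2 = 0+0+0+0+0+0+0+0+0+0+0+0+0+0+0+0+0+1+0+0+0+0+0+0+0+0 mod 2 = 1
  c[23] = d·G[:,23] = (10011110000110101110010111)·(00000000000000000010000000) mod 2 = 0+0+0+0+0+0+0+0+0+0+0+0+0+0+0+0+0+0+1+0+0+0+0+0+0+0 mod 2 = 1
  c[24] = d·G[:,24] = (10011110000110101110010111)·(00000000000000000001000000) mod 2 = 0+0+0+0+0+0+0+0+0+0+0+0+0+0+0+0+0+0+0+0+0+0+0+0+0+0 mod 2 = 0
  c[25] = d·G[:,25] = (10011110000110101110010111)·(00000000000000000000100000) mod 2 = 0+0+0+0+0+0+0+0+0+0+0+0+0+0+0+0+0+0+0+0+0+0+0+0+0+0 mod 2 = 0
  c[26] = d·G[:,26] = (10011110000110101110010111)·(00000000000000000000010000) mod 2 = 0+0+0+0+0+0+0+0+0+0+0+0+0+0+0+0+0+0+0+0+0+1+0+0+0+0 mod 2 = 1
  c[27] = d·G[:,27] = (10011110000110101110010111)·(00000000000000000000001000) mod 2 = 0+0+0+0+0+0+0+0+0+0+0+0+0+0+0+0+0+0+0+0+0+0+0+0+0+0 mod 2 = 0
  c[28] = d·G[:,28] = (10011110000110101110010111)·(00000000000000000000000100) mod 2 = 0+0+0+0+0+0+0+0+0+0+0+0+0+0+0+0+0+0+0+0+0+0+0+1+0+0 mod 2 = 1
  c[29] = d·G[:,29] = (10011110000110101110010111)·(00000000000000000000000010) mod 2 = 0+0+0+0+0+0+0+0+0+0+0+0+0+0+0+0+0+0+0+0+0+0+0+0+1+0 mod 2 = 1
  c[30] = d·G[:,30] = (10011110000110101110010111)·(00000000000000000000000001) mod 2 = 0+0+0+0+0+0+0+0+0+0+0+0+0+0+0+0+0+0+0+0+0+0+0+0+0+1 mod 2 = 1
Codeword = 1011001011100000110101110010111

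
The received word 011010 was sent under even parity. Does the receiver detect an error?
Sum of received bits: 0+1+1+0+1+0 = 3; 3 mod 2 = 1. Result is 1 ≠ 0 → error detected.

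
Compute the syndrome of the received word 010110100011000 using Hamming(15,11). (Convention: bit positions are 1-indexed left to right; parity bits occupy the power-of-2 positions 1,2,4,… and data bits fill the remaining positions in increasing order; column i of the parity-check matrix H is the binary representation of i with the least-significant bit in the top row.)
Syndrome s = H · r^T (mod 2), r = 010110100011000:
  s[0] = (101010101010101)·(010110100011000) mod 2 = 0+0+0+0+1+0+1+0+0+0+1+0+0+0+0 mod 2 = 1
  s[1] = (011001100110011)·(010110100011000) mod 2 = 0+1+0+0+0+0+1+0+0+0+1+0+0+0+0 mod 2 = 1
  s[2] = (000111100001111)·(010110100011000) mod 2 = 0+0+0+1+1+0+1+0+0+0+0+1+0+0+0 mod 2 = 0
  s[3] = (000000011111111)·(010110100011000) mod 2 = 0+0+0+0+0+0+0+0+0+0+1+1+0+0+0 mod 2 = 0
Syndrome = 1100
Non-zero syndrome: error at position 3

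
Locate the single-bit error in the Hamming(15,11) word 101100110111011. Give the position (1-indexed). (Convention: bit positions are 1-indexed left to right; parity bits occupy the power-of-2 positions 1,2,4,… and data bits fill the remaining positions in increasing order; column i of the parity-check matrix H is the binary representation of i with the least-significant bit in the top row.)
Syndrome s = H · r^T (mod 2), r = 101100110111011:
  s[0] = (101010101010101)·(101100110111011) mod 2 = 1+0+1+0+0+0+1+0+0+0+1+0+0+0+1 mod 2 = 1
  s[1] = (011001100110011)·(101100110111011) mod 2 = 0+0+1+0+0+0+1+0+0+1+1+0+0+1+1 mod 2 = 0
  s[2] = (000111100001111)·(101100110111011) mod 2 = 0+0+0+1+0+0+1+0+0+0+0+1+0+1+1 mod 2 = 1
  s[3] = (000000011111111)·(101100110111011) mod 2 = 0+0+0+0+0+0+0+1+0+1+1+1+0+1+1 mod 2 = 0
Syndrome = 1010
Column i of H is the binary representation of i, so the syndrome is the binary index of the flipped bit.
Read s = 1010 with s[0] as LSB: 1·2^0 + 0·2^1 + 1·2^2 + 0·2^3 = 5.
Error is at bit position 5.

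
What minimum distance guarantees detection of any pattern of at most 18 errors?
Detecting e errors requires d_min ≥ e + 1 = 18 + 1 = 19.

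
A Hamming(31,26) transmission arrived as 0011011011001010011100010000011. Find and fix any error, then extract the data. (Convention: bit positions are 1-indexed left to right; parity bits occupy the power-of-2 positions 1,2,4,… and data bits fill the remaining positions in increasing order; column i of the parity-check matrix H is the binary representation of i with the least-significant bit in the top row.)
Syndrome s = H · r^T (mod 2), r = 0011011011001010011100010000011:
  s[0] = (1010101010101010101010101010101)·(0011011011001010011100010000011) mod 2 = 0+0+1+0+0+0+1+0+1+0+0+0+1+0+1+0+0+0+1+0+0+0+0+0+0+0+0+0+0+0+1 mod 2 = 1
  s[1] = (0110011001100110011001100110011)·(0011011011001010011100010000011) mod 2 = 0+0+1+0+0+1+1+0+0+1+0+0+0+0+1+0+0+1+1+0+0+0+0+0+0+0+0+0+0+1+1 mod 2 = 1
  s[2] = (0001111000011110000111100001111)·(0011011011001010011100010000011) mod 2 = 0+0+0+1+0+1+1+0+0+0+0+0+1+0+1+0+0+0+0+1+0+0+0+0+0+0+0+0+0+1+1 mod 2 = 0
  s[3] = (0000000111111110000000011111111)·(0011011011001010011100010000011) mod 2 = 0+0+0+0+0+0+0+0+1+1+0+0+1+0+1+0+0+0+0+0+0+0+0+1+0+0+0+0+0+1+1 mod 2 = 1
  s[4] = (0000000000000001111111111111111)·(0011011011001010011100010000011) mod 2 = 0+0+0+0+0+0+0+0+0+0+0+0+0+0+0+0+0+1+1+1+0+0+0+1+0+0+0+0+0+1+1 mod 2 = 0
Syndrome = 11010
Column 11 of H equals this syndrome → error at bit 11 (1-indexed).
Flip bit 11: 0011011011001010011100010000011 → 0011011011101010011100010000011
Extract data bits at positions {3,5,6,7,9,10,11,12,13,14,15,17,18,19,20,21,22,23,24,25,26,27,28,29,30,31}: 10111110101011100010000011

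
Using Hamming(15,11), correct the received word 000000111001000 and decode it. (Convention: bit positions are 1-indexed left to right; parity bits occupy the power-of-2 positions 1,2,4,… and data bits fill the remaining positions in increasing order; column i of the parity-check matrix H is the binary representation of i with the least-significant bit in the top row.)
Syndrome s = H · r^T (mod 2), r = 000000111001000:
  s[0] = (101010101010101)·(000000111001000) mod 2 = 0+0+0+0+0+0+1+0+1+0+0+0+0+0+0 mod 2 = 0
  s[1] = (011001100110011)·(000000111001000) mod 2 = 0+0+0+0+0+0+1+0+0+0+0+0+0+0+0 mod 2 = 1
  s[2] = (000111100001111)·(000000111001000) mod 2 = 0+0+0+0+0+0+1+0+0+0+0+1+0+0+0 mod 2 = 0
  s[3] = (000000011111111)·(000000111001000) mod 2 = 0+0+0+0+0+0+0+1+1+0+0+1+0+0+0 mod 2 = 1
Syndrome = 0101
Column 10 of H equals this syndrome → error at bit 10 (1-indexed).
Flip bit 10: 000000111001000 → 000000111101000
Extract data bits at positions {3,5,6,7,9,10,11,12,13,14,15}: 00011101000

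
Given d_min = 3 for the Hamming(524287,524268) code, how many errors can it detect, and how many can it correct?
Detection only: up to d_min − 1 = 2 errors.
Correction: up to ⌊(d_min − 1)/2⌋ = ⌊2/2⌋ = 1 errors.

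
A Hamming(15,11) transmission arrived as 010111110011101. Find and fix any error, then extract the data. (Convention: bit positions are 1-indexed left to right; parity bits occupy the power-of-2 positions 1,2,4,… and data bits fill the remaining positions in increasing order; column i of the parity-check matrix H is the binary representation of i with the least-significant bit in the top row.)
Syndrome s = H · r^T (mod 2), r = 010111110011101:
  s[0] = (101010101010101)·(010111110011101) mod 2 = 0+0+0+0+1+0+1+0+0+0+1+0+1+0+1 mod 2 = 1
  s[1] = (011001100110011)·(010111110011101) mod 2 = 0+1+0+0+0+1+1+0+0+0+1+0+0+0+1 mod 2 = 1
  s[2] = (000111100001111)·(010111110011101) mod 2 = 0+0+0+1+1+1+1+0+0+0+0+1+1+0+1 mod 2 = 1
  s[3] = (000000011111111)·(010111110011101) mod 2 = 0+0+0+0+0+0+0+1+0+0+1+1+1+0+1 mod 2 = 1
Syndrome = 1111
Column 15 of H equals this syndrome → error at bit 15 (1-indexed).
Flip bit 15: 010111110011101 → 010111110011100
Extract data bits at positions {3,5,6,7,9,10,11,12,13,14,15}: 01110011100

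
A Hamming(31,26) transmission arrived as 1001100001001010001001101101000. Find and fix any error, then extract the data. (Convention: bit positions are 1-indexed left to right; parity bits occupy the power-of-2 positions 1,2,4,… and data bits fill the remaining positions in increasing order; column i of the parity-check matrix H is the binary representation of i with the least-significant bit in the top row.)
Syndrome s = H · r^T (mod 2), r = 1001100001001010001001101101000:
  s[0] = (1010101010101010101010101010101)·(1001100001001010001001101101000) mod 2 = 1+0+0+0+1+0+0+0+0+0+0+0+1+0+1+0+0+0+1+0+0+0+1+0+1+0+0+0+0+0+0 mod 2 = 1
  s[1] = (0110011001100110011001100110011)·(1001100001001010001001101101000) mod 2 = 0+0+0+0+0+0+0+0+0+1+0+0+0+0+1+0+0+0+1+0+0+1+1+0+0+1+0+0+0+0+0 mod 2 = 0
  s[2] = (0001111000011110000111100001111)·(1001100001001010001001101101000) mod 2 = 0+0+0+1+1+0+0+0+0+0+0+0+1+0+1+0+0+0+0+0+0+1+1+0+0+0+0+1+0+0+0 mod 2 = 1
  s[3] = (0000000111111110000000011111111)·(1001100001001010001001101101000) mod 2 = 0+0+0+0+0+0+0+0+0+1+0+0+1+0+1+0+0+0+0+0+0+0+0+0+1+1+0+1+0+0+0 mod 2 = 0
  s[4] = (0000000000000001111111111111111)·(1001100001001010001001101101000) mod 2 = 0+0+0+0+0+0+0+0+0+0+0+0+0+0+0+0+0+0+1+0+0+1+1+0+1+1+0+1+0+0+0 mod 2 = 0
Syndrome = 10100
Column 5 of H equals this syndrome → error at bit 5 (1-indexed).
Flip bit 5: 1001100001001010001001101101000 → 1001000001001010001001101101000
Extract data bits at positions {3,5,6,7,9,10,11,12,13,14,15,17,18,19,20,21,22,23,24,25,26,27,28,29,30,31}: 00000100101001001101101000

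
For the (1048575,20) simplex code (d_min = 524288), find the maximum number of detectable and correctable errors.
Detection only: up to d_min − 1 = 524287 errors.
Correction: up to ⌊(d_min − 1)/2⌋ = ⌊524287/2⌋ = 262143 errors.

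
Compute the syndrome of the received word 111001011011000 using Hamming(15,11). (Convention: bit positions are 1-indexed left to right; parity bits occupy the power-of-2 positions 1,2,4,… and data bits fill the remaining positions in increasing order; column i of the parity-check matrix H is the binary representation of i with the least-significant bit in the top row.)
Syndrome s = H · r^T (mod 2), r = 111001011011000:
  s[0] = (101010101010101)·(111001011011000) mod 2 = 1+0+1+0+0+0+0+0+1+0+1+0+0+0+0 mod 2 = 0
  s[1] = (011001100110011)·(111001011011000) mod 2 = 0+1+1+0+0+1+0+0+0+0+1+0+0+0+0 mod 2 = 0
  s[2] = (000111100001111)·(111001011011000) mod 2 = 0+0+0+0+0+1+0+0+0+0+0+1+0+0+0 mod 2 = 0
  s[3] = (000000011111111)·(111001011011000) mod 2 = 0+0+0+0+0+0+0+1+1+0+1+1+0+0+0 mod 2 = 0
Syndrome = 0000
s = 0: no error detected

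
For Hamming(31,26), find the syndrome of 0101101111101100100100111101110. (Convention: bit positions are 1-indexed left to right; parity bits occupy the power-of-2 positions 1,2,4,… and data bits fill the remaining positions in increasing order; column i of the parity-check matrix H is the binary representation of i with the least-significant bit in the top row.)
Syndrome s = H · r^T (mod 2), r = 0101101111101100100100111101110:
  s[0] = (1010101010101010101010101010101)·(0101101111101100100100111101110) mod 2 = 0+0+0+0+1+0+1+0+1+0+1+0+1+0+0+0+1+0+0+0+0+0+1+0+1+0+0+0+1+0+0 mod 2 = 1
  s[1] = (0110011001100110011001100110011)·(0101101111101100100100111101110) mod 2 = 0+1+0+0+0+0+1+0+0+1+1+0+0+1+0+0+0+0+0+0+0+0+1+0+0+1+0+0+0+1+0 mod 2 = 0
  s[2] = (0001111000011110000111100001111)·(0101101111101100100100111101110) mod 2 = 0+0+0+1+1+0+1+0+0+0+0+0+1+1+0+0+0+0+0+1+0+0+1+0+0+0+0+1+1+1+0 mod 2 = 0
  s[3] = (0000000111111110000000011111111)·(0101101111101100100100111101110) mod 2 = 0+0+0+0+0+0+0+1+1+1+1+0+1+1+0+0+0+0+0+0+0+0+0+1+1+1+0+1+1+1+0 mod 2 = 0
  s[4] = (0000000000000001111111111111111)·(0101101111101100100100111101110) mod 2 = 0+0+0+0+0+0+0+0+0+0+0+0+0+0+0+0+1+0+0+1+0+0+1+1+1+1+0+1+1+1+0 mod 2 = 1
Syndrome = 10001
Non-zero syndrome: error at position 17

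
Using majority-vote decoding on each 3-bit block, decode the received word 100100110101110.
Split into 3-bit blocks and majority-vote each:
  block 1 = 100: 1 ones, 2 zeros → 0
  block 2 = 100: 1 ones, 2 zeros → 0
  block 3 = 110: 2 ones, 1 zeros → 1
  block 4 = 101: 2 ones, 1 zeros → 1
  block 5 = 110: 2 ones, 1 zeros → 1
Decoded = 00111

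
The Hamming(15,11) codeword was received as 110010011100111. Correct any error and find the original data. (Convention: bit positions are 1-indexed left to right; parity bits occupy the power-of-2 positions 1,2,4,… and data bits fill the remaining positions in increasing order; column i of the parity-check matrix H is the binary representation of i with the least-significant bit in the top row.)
Syndrome s = H · r^T (mod 2), r = 110010011100111:
  s[0] = (101010101010101)·(110010011100111) mod 2 = 1+0+0+0+1+0+0+0+1+0+0+0+1+0+1 mod 2 = 1
  s[1] = (011001100110011)·(110010011100111) mod 2 = 0+1+0+0+0+0+0+0+0+1+0+0+0+1+1 mod 2 = 0
  s[2] = (000111100001111)·(110010011100111) mod 2 = 0+0+0+0+1+0+0+0+0+0+0+0+1+1+1 mod 2 = 0
  s[3] = (000000011111111)·(110010011100111) mod 2 = 0+0+0+0+0+0+0+1+1+1+0+0+1+1+1 mod 2 = 0
Syndrome = 1000
Column 1 of H equals this syndrome → error at bit 1 (1-indexed).
Flip bit 1: 110010011100111 → 010010011100111
Extract data bits at positions {3,5,6,7,9,10,11,12,13,14,15}: 01001100111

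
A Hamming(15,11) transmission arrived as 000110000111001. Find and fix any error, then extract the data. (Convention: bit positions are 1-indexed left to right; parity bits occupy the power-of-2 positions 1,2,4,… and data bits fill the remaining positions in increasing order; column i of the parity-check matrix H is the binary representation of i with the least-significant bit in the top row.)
Syndrome s = H · r^T (mod 2), r = 000110000111001:
  s[0] = (101010101010101)·(000110000111001) mod 2 = 0+0+0+0+1+0+0+0+0+0+1+0+0+0+1 mod 2 = 1
  s[1] = (011001100110011)·(000110000111001) mod 2 = 0+0+0+0+0+0+0+0+0+1+1+0+0+0+1 mod 2 = 1
  s[2] = (000111100001111)·(000110000111001) mod 2 = 0+0+0+1+1+0+0+0+0+0+0+1+0+0+1 mod 2 = 0
  s[3] = (000000011111111)·(000110000111001) mod 2 = 0+0+0+0+0+0+0+0+0+1+1+1+0+0+1 mod 2 = 0
Syndrome = 1100
Column 3 of H equals this syndrome → error at bit 3 (1-indexed).
Flip bit 3: 000110000111001 → 001110000111001
Extract data bits at positions {3,5,6,7,9,10,11,12,13,14,15}: 11000111001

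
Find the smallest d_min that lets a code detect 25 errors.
Detecting e errors requires d_min ≥ e + 1 = 25 + 1 = 26.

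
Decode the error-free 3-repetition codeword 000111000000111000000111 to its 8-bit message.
Split into 3-bit blocks: 000 111 000 000 111 000 000 111
Data = 01001001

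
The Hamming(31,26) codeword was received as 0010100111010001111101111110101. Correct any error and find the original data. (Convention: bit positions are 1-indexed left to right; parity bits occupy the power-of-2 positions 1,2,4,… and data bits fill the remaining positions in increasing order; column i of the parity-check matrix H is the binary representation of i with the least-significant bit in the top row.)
Syndrome s = H · r^T (mod 2), r = 0010100111010001111101111110101:
  s[0] = (1010101010101010101010101010101)·(0010100111010001111101111110101) mod 2 = 0+0+1+0+1+0+0+0+1+0+0+0+0+0+0+0+1+0+1+0+0+0+1+0+1+0+1+0+1+0+1 mod 2 = 0
  s[1] = (0110011001100110011001100110011)·(0010100111010001111101111110101) mod 2 = 0+0+1+0+0+0+0+0+0+1+0+0+0+0+0+0+0+1+1+0+0+1+1+0+0+1+1+0+0+0+1 mod 2 = 1
  s[2] = (0001111000011110000111100001111)·(0010100111010001111101111110101) mod 2 = 0+0+0+0+1+0+0+0+0+0+0+1+0+0+0+0+0+0+0+1+0+1+1+0+0+0+0+0+1+0+1 mod 2 = 1
  s[3] = (0000000111111110000000011111111)·(0010100111010001111101111110101) mod 2 = 0+0+0+0+0+0+0+1+1+1+0+1+0+0+0+0+0+0+0+0+0+0+0+1+1+1+1+0+1+0+1 mod 2 = 0
  s[4] = (0000000000000001111111111111111)·(0010100111010001111101111110101) mod 2 = 0+0+0+0+0+0+0+0+0+0+0+0+0+0+0+1+1+1+1+1+0+1+1+1+1+1+1+0+1+0+1 mod 2 = 1
Syndrome = 01101
Column 22 of H equals this syndrome → error at bit 22 (1-indexed).
Flip bit 22: 0010100111010001111101111110101 → 0010100111010001111100111110101
Extract data bits at positions {3,5,6,7,9,10,11,12,13,14,15,17,18,19,20,21,22,23,24,25,26,27,28,29,30,31}: 11001101000111100111110101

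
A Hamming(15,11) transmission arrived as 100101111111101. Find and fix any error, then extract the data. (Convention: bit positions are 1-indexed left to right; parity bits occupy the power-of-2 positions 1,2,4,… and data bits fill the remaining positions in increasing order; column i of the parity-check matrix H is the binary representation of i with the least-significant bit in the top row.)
Syndrome s = H · r^T (mod 2), r = 100101111111101:
  s[0] = (101010101010101)·(100101111111101) mod 2 = 1+0+0+0+0+0+1+0+1+0+1+0+1+0+1 mod 2 = 0
  s[1] = (011001100110011)·(100101111111101) mod 2 = 0+0+0+0+0+1+1+0+0+1+1+0+0+0+1 mod 2 = 1
  s[2] = (000111100001111)·(100101111111101) mod 2 = 0+0+0+1+0+1+1+0+0+0+0+1+1+0+1 mod 2 = 0
  s[3] = (000000011111111)·(100101111111101) mod 2 = 0+0+0+0+0+0+0+1+1+1+1+1+1+0+1 mod 2 = 1
Syndrome = 0101
Column 10 of H equals this syndrome → error at bit 10 (1-indexed).
Flip bit 10: 100101111111101 → 100101111011101
Extract data bits at positions {3,5,6,7,9,10,11,12,13,14,15}: 00111011101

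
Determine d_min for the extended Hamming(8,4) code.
d_min = 4 (adding an overall parity bit to Hamming(7,4) raises d_min from 3 to 4).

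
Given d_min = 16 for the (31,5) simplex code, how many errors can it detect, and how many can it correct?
Detection only: up to d_min − 1 = 15 errors.
Correction: up to ⌊(d_min − 1)/2⌋ = ⌊15/2⌋ = 7 errors.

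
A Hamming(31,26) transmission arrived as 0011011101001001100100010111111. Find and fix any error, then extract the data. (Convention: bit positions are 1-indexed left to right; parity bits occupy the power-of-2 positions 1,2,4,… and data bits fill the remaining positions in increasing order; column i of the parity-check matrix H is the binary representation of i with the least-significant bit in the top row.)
Syndrome s = H · r^T (mod 2), r = 0011011101001001100100010111111:
  s[0] = (1010101010101010101010101010101)·(0011011101001001100100010111111) mod 2 = 0+0+1+0+0+0+1+0+0+0+0+0+1+0+0+0+1+0+0+0+0+0+0+0+0+0+1+0+1+0+1 mod 2 = 1
  s[1] = (0110011001100110011001100110011)·(0011011101001001100100010111111) mod 2 = 0+0+1+0+0+1+1+0+0+1+0+0+0+0+0+0+0+0+0+0+0+0+0+0+0+1+1+0+0+1+1 mod 2 = 0
  s[2] = (0001111000011110000111100001111)·(0011011101001001100100010111111) mod 2 = 0+0+0+1+0+1+1+0+0+0+0+0+1+0+0+0+0+0+0+1+0+0+0+0+0+0+0+1+1+1+1 mod 2 = 1
  s[3] = (0000000111111110000000011111111)·(0011011101001001100100010111111) mod 2 = 0+0+0+0+0+0+0+1+0+1+0+0+1+0+0+0+0+0+0+0+0+0+0+1+0+1+1+1+1+1+1 mod 2 = 0
  s[4] = (0000000000000001111111111111111)·(0011011101001001100100010111111) mod 2 = 0+0+0+0+0+0+0+0+0+0+0+0+0+0+0+1+1+0+0+1+0+0+0+1+0+1+1+1+1+1+1 mod 2 = 0
Syndrome = 10100
Column 5 of H equals this syndrome → error at bit 5 (1-indexed).
Flip bit 5: 0011011101001001100100010111111 → 0011111101001001100100010111111
Extract data bits at positions {3,5,6,7,9,10,11,12,13,14,15,17,18,19,20,21,22,23,24,25,26,27,28,29,30,31}: 11110100100100100010111111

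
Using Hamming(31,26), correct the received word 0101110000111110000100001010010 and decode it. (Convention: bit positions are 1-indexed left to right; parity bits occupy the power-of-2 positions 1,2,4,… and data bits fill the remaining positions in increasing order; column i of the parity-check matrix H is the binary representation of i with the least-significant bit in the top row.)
Syndrome s = H · r^T (mod 2), r = 0101110000111110000100001010010:
  s[0] = (1010101010101010101010101010101)·(0101110000111110000100001010010) mod 2 = 0+0+0+0+1+0+0+0+0+0+1+0+1+0+1+0+0+0+0+0+0+0+0+0+1+0+1+0+0+0+0 mod 2 = 0
  s[1] = (0110011001100110011001100110011)·(0101110000111110000100001010010) mod 2 = 0+1+0+0+0+1+0+0+0+0+1+0+0+1+1+0+0+0+0+0+0+0+0+0+0+0+1+0+0+1+0 mod 2 = 1
  s[2] = (0001111000011110000111100001111)·(0101110000111110000100001010010) mod 2 = 0+0+0+1+1+1+0+0+0+0+0+1+1+1+1+0+0+0+0+1+0+0+0+0+0+0+0+0+0+1+0 mod 2 = 1
  s[3] = (0000000111111110000000011111111)·(0101110000111110000100001010010) mod 2 = 0+0+0+0+0+0+0+0+0+0+1+1+1+1+1+0+0+0+0+0+0+0+0+0+1+0+1+0+0+1+0 mod 2 = 0
  s[4] = (0000000000000001111111111111111)·(0101110000111110000100001010010) mod 2 = 0+0+0+0+0+0+0+0+0+0+0+0+0+0+0+0+0+0+0+1+0+0+0+0+1+0+1+0+0+1+0 mod 2 = 0
Syndrome = 01100
Column 6 of H equals this syndrome → error at bit 6 (1-indexed).
Flip bit 6: 0101110000111110000100001010010 → 0101100000111110000100001010010
Extract data bits at positions {3,5,6,7,9,10,11,12,13,14,15,17,18,19,20,21,22,23,24,25,26,27,28,29,30,31}: 01000011111000100001010010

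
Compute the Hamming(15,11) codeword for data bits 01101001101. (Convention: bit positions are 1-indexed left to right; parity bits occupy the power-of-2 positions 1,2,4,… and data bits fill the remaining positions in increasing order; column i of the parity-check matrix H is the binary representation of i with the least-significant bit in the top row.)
Codeword c = d · G (mod 2), d = 01101001101:
  c[0] = d·G[:,0] = (01101001101)·(11011010101) mod 2 = 0+1+0+0+1+0+0+0+1+0+1 mod 2 = 0
  c[1] = d·G[:,1] = (01101001101)·(10110110011) mod 2 = 0+0+1+0+0+0+0+0+0+0+1 mod 2 = 0
  c[2] = d·G[:,2] = (01101001101)·(10000000000) mod 2 = 0+0+0+0+0+0+0+0+0+0+0 mod 2 = 0
  c[3] = d·G[:,3] = (01101001101)·(01110001111) mod 2 = 0+1+1+0+0+0+0+1+1+0+1 mod 2 = 1
  c[4] = d·G[:,4] = (01101001101)·(01000000000) mod 2 = 0+1+0+0+0+0+0+0+0+0+0 mod 2 = 1
  c[5] = d·G[:,5] = (01101001101)·(00100000000) mod 2 = 0+0+1+0+0+0+0+0+0+0+0 mod 2 = 1
  c[6] = d·G[:,6] = (01101001101)·(00010000000) mod 2 = 0+0+0+0+0+0+0+0+0+0+0 mod 2 = 0
  c[7] = d·G[:,7] = (01101001101)·(00001111111) mod 2 = 0+0+0+0+1+0+0+1+1+0+1 mod 2 = 0
  c[8] = d·G[:,8] = (01101001101)·(00001000000) mod 2 = 0+0+0+0+1+0+0+0+0+0+0 mod 2 = 1
  c[9] = d·G[:,9] = (01101001101)·(00000100000) mod 2 = 0+0+0+0+0+0+0+0+0+0+0 mod 2 = 0
  c[10] = d·G[:,10] = (01101001101)·(00000010000) mod 2 = 0+0+0+0+0+0+0+0+0+0+0 mod 2 = 0
  c[11] = d·G[:,11] = (01101001101)·(00000001000) mod 2 = 0+0+0+0+0+0+0+1+0+0+0 mod 2 = 1
  c[12] = d·G[:,12] = (01101001101)·(00000000100) mod 2 = 0+0+0+0+0+0+0+0+1+0+0 mod 2 = 1
  c[13] = d·G[:,13] = (01101001101)·(00000000010) mod 2 = 0+0+0+0+0+0+0+0+0+0+0 mod 2 = 0
  c[14] = d·G[:,14] = (01101001101)·(00000000001) mod 2 = 0+0+0+0+0+0+0+0+0+0+1 mod 2 = 1
Codeword = 000111001001101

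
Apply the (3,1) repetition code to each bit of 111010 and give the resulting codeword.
Repeat each bit 3× and concatenate:
1→111  1→111  1→111  0→000  1→111  0→000
Codeword = 111111111000111000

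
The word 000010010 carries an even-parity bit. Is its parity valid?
Sum of all bits: 0+0+0+0+1+0+0+1+0 = 2; 2 mod 2 = 0. Result is 0 → valid parity.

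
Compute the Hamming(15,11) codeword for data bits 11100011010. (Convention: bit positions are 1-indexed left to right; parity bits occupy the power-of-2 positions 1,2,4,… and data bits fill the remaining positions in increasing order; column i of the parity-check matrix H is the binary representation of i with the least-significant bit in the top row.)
Codeword c = d · G (mod 2), d = 11100011010:
  c[0] = d·G[:,0] = (11100011010)·(11011010101) mod 2 = 1+1+0+0+0+0+1+0+0+0+0 mod 2 = 1
  c[1] = d·G[:,1] = (11100011010)·(10110110011) mod 2 = 1+0+1+0+0+0+1+0+0+1+0 mod 2 = 0
  c[2] = d·G[:,2] = (11100011010)·(10000000000) mod 2 = 1+0+0+0+0+0+0+0+0+0+0 mod 2 = 1
  c[3] = d·G[:,3] = (11100011010)·(01110001111) mod 2 = 0+1+1+0+0+0+0+1+0+1+0 mod 2 = 0
  c[4] = d·G[:,4] = (11100011010)·(01000000000) mod 2 = 0+1+0+0+0+0+0+0+0+0+0 mod 2 = 1
  c[5] = d·G[:,5] = (11100011010)·(00100000000) mod 2 = 0+0+1+0+0+0+0+0+0+0+0 mod 2 = 1
  c[6] = d·G[:,6] = (11100011010)·(00010000000) mod 2 = 0+0+0+0+0+0+0+0+0+0+0 mod 2 = 0
  c[7] = d·G[:,7] = (11100011010)·(00001111111) mod 2 = 0+0+0+0+0+0+1+1+0+1+0 mod 2 = 1
  c[8] = d·G[:,8] = (11100011010)·(00001000000) mod 2 = 0+0+0+0+0+0+0+0+0+0+0 mod 2 = 0
  c[9] = d·G[:,9] = (11100011010)·(00000100000) mod 2 = 0+0+0+0+0+0+0+0+0+0+0 mod 2 = 0
  c[10] = d·G[:,10] = (11100011010)·(00000010000) mod 2 = 0+0+0+0+0+0+1+0+0+0+0 mod 2 = 1
  c[11] = d·G[:,11] = (11100011010)·(00000001000) mod 2 = 0+0+0+0+0+0+0+1+0+0+0 mod 2 = 1
  c[12] = d·G[:,12] = (11100011010)·(00000000100) mod 2 = 0+0+0+0+0+0+0+0+0+0+0 mod 2 = 0
  c[13] = d·G[:,13] = (11100011010)·(00000000010) mod 2 = 0+0+0+0+0+0+0+0+0+1+0 mod 2 = 1
  c[14] = d·G[:,14] = (11100011010)·(00000000001) mod 2 = 0+0+0+0+0+0+0+0+0+0+0 mod 2 = 0
Codeword = 101011010011010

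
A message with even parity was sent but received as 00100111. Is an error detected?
Sum of received bits: 0+0+1+0+0+1+1+1 = 4; 4 mod 2 = 0. Result is 0 → no error detected.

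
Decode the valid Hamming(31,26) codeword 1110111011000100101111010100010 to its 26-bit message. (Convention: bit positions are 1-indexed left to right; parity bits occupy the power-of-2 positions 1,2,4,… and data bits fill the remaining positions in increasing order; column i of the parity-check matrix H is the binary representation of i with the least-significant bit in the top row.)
Parity bits occupy power-of-2 positions; data bits are at positions {3,5,6,7,9,10,11,12,13,14,15,17,18,19,20,21,22,23,24,25,26,27,28,29,30,31} (1-indexed).
Extract: c[3]=1 c[5]=1 c[6]=1 c[7]=1 c[9]=1 c[10]=1 c[11]=0 c[12]=0 c[13]=0 c[14]=1 c[15]=0 c[17]=1 c[18]=0 c[19]=1 c[20]=1 c[21]=1 c[22]=1 c[23]=0 c[24]=1 c[25]=0 c[26]=1 c[27]=0 c[28]=0 c[29]=0 c[30]=1 c[31]=0
Data = 11111100010101111010100010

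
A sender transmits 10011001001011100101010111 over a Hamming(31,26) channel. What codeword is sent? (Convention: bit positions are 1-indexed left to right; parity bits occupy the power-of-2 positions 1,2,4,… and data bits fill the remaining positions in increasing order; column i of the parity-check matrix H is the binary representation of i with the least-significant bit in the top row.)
Codeword c = d · G (mod 2), d = 10011001001011100101010111:
  c[0] = d·G[:,0] = (10011001001011100101010111)·(11011010101101010101010101) mod 2 = 1+0+0+1+1+0+0+0+0+0+1+0+0+1+0+0+0+1+0+1+0+1+0+1+0+1 mod 2 = 0
  c[1] = d·G[:,1] = (10011001001011100101010111)·(10110110011011001100110011) mod 2 = 1+0+0+1+0+0+0+0+0+0+1+0+1+1+0+0+0+1+0+0+0+1+0+0+1+1 mod 2 = 1
  c[2] = d·G[:,2] = (10011001001011100101010111)·(10000000000000000000000000) mod 2 = 1+0+0+0+0+0+0+0+0+0+0+0+0+0+0+0+0+0+0+0+0+0+0+0+0+0 mod 2 = 1
  c[3] = d·G[:,3] = (10011001001011100101010111)·(01110001111000111100001111) mod 2 = 0+0+0+1+0+0+0+1+0+0+1+0+0+0+1+0+0+1+0+0+0+0+0+1+1+1 mod 2 = 0
  c[4] = d·G[:,4] = (10011001001011100101010111)·(01000000000000000000000000) mod 2 = 0+0+0+0+0+0+0+0+0+0+0+0+0+0+0+0+0+0+0+0+0+0+0+0+0+0 mod 2 = 0
  c[5] = d·G[:,5] = (10011001001011100101010111)·(00100000000000000000000000) mod 2 = 0+0+0+0+0+0+0+0+0+0+0+0+0+0+0+0+0+0+0+0+0+0+0+0+0+0 mod 2 = 0
  c[6] = d·G[:,6] = (10011001001011100101010111)·(00010000000000000000000000) mod 2 = 0+0+0+1+0+0+0+0+0+0+0+0+0+0+0+0+0+0+0+0+0+0+0+0+0+0 mod 2 = 1
  c[7] = d·G[:,7] = (10011001001011100101010111)·(00001111111000000011111111) mod 2 = 0+0+0+0+1+0+0+1+0+0+1+0+0+0+0+0+0+0+0+1+0+1+0+1+1+1 mod 2 = 0
  c[8] = d·G[:,8] = (10011001001011100101010111)·(00001000000000000000000000) mod 2 = 0+0+0+0+1+0+0+0+0+0+0+0+0+0+0+0+0+0+0+0+0+0+0+0+0+0 mod 2 = 1
  c[9] = d·G[:,9] = (10011001001011100101010111)·(00000100000000000000000000) mod 2 = 0+0+0+0+0+0+0+0+0+0+0+0+0+0+0+0+0+0+0+0+0+0+0+0+0+0 mod 2 = 0
  c[10] = d·G[:,10] = (10011001001011100101010111)·(00000010000000000000000000) mod 2 = 0+0+0+0+0+0+0+0+0+0+0+0+0+0+0+0+0+0+0+0+0+0+0+0+0+0 mod 2 = 0
  c[11] = d·G[:,11] = (10011001001011100101010111)·(00000001000000000000000000) mod 2 = 0+0+0+0+0+0+0+1+0+0+0+0+0+0+0+0+0+0+0+0+0+0+0+0+0+0 mod 2 = 1
  c[12] = d·G[:,12] = (10011001001011100101010111)·(00000000100000000000000000) mod 2 = 0+0+0+0+0+0+0+0+0+0+0+0+0+0+0+0+0+0+0+0+0+0+0+0+0+0 mod 2 = 0
  c[13] = d·G[:,13] = (10011001001011100101010111)·(00000000010000000000000000) mod 2 = 0+0+0+0+0+0+0+0+0+0+0+0+0+0+0+0+0+0+0+0+0+0+0+0+0+0 mod 2 = 0
  c[14] = d·G[:,14] = (10011001001011100101010111)·(00000000001000000000000000) mod 2 = 0+0+0+0+0+0+0+0+0+0+1+0+0+0+0+0+0+0+0+0+0+0+0+0+0+0 mod 2 = 1
  c[15] = d·G[:,15] = (10011001001011100101010111)·(00000000000111111111111111) mod 2 = 0+0+0+0+0+0+0+0+0+0+0+0+1+1+1+0+0+1+0+1+0+1+0+1+1+1 mod 2 = 1
  c[16] = d·G[:,16] = (10011001001011100101010111)·(00000000000100000000000000) mod 2 = 0+0+0+0+0+0+0+0+0+0+0+0+0+0+0+0+0+0+0+0+0+0+0+0+0+0 mod 2 = 0
  c[17] = d·G[:,17] = (10011001001011100101010111)·(00000000000010000000000000) mod 2 = 0+0+0+0+0+0+0+0+0+0+0+0+1+0+0+0+0+0+0+0+0+0+0+0+0+0 mod 2 = 1
  c[18] = d·G[:,18] = (10011001001011100101010111)·(00000000000001000000000000) mod 2 = 0+0+0+0+0+0+0+0+0+0+0+0+0+1+0+0+0+0+0+0+0+0+0+0+0+0 mod 2 = 1
  c[19] = d·G[:,19] = (10011001001011100101010111)·(00000000000000100000000000) mod 2 = 0+0+0+0+0+0+0+0+0+0+0+0+0+0+1+0+0+0+0+0+0+0+0+0+0+0 mod 2 = 1
  c[20] = d·G[:,20] = (10011001001011100101010111)·(00000000000000010000000000) mod 2 = 0+0+0+0+0+0+0+0+0+0+0+0+0+0+0+0+0+0+0+0+0+0+0+0+0+0 mod 2 = 0
  c[21] = d·G[:,21] = (10011001001011100101010111)·(00000000000000001000000000) mod 2 = 0+0+0+0+0+0+0+0+0+0+0+0+0+0+0+0+0+0+0+0+0+0+0+0+0+0 mod 2 = 0
  c[22] = d·G[:,22] = (10011001001011100101010111)·(00000000000000000100000000) mod 2 = 0+0+0+0+0+0+0+0+0+0+0+0+0+0+0+0+0+1+0+0+0+0+0+0+0+0 mod 2 = 1
  c[23] = d·G[:,23] = (10011001001011100101010111)·(00000000000000000010000000) mod 2 = 0+0+0+0+0+0+0+0+0+0+0+0+0+0+0+0+0+0+0+0+0+0+0+0+0+0 mod 2 = 0
  c[24] = d·G[:,24] = (10011001001011100101010111)·(00000000000000000001000000) mod 2 = 0+0+0+0+0+0+0+0+0+0+0+0+0+0+0+0+0+0+0+1+0+0+0+0+0+0 mod 2 = 1
  c[25] = d·G[:,25] = (10011001001011100101010111)·(00000000000000000000100000) mod 2 = 0+0+0+0+0+0+0+0+0+0+0+0+0+0+0+0+0+0+0+0+0+0+0+0+0+0 mod 2 = 0
  c[26] = d·G[:,26] = (10011001001011100101010111)·(00000000000000000000010000) mod 2 = 0+0+0+0+0+0+0+0+0+0+0+0+0+0+0+0+0+0+0+0+0+1+0+0+0+0 mod 2 = 1
  c[27] = d·G[:,27] = (10011001001011100101010111)·(00000000000000000000001000) mod 2 = 0+0+0+0+0+0+0+0+0+0+0+0+0+0+0+0+0+0+0+0+0+0+0+0+0+0 mod 2 = 0
  c[28] = d·G[:,28] = (10011001001011100101010111)·(00000000000000000000000100) mod 2 = 0+0+0+0+0+0+0+0+0+0+0+0+0+0+0+0+0+0+0+0+0+0+0+1+0+0 mod 2 = 1
  c[29] = d·G[:,29] = (10011001001011100101010111)·(00000000000000000000000010) mod 2 = 0+0+0+0+0+0+0+0+0+0+0+0+0+0+0+0+0+0+0+0+0+0+0+0+1+0 mod 2 = 1
  c[30] = d·G[:,30] = (10011001001011100101010111)·(00000000000000000000000001) mod 2 = 0+0+0+0+0+0+0+0+0+0+0+0+0+0+0+0+0+0+0+0+0+0+0+0+0+1 mod 2 = 1
Codeword = 0110001010010011011100101010111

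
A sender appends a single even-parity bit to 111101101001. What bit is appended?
Sum of data bits: 1+1+1+1+0+1+1+0+1+0+0+1 = 8.
8 mod 2 = 0, so parity bit = 0.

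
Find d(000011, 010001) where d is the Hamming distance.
XOR = 010010, count of 1s = 2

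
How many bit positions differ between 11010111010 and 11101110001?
XOR = 00111001011, count of 1s = 6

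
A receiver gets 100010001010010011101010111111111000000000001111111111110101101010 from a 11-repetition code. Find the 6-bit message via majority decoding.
Split into 11-bit blocks and majority-vote each:
  block 1 = 10001000101: 4 ones, 7 zeros → 0
  block 2 = 00100111010: 5 ones, 6 zeros → 0
  block 3 = 10111111111: 10 ones, 1 zeros → 1
  block 4 = 00000000000: 0 ones, 11 zeros → 0
  block 5 = 11111111111: 11 ones, 0 zeros → 1
  block 6 = 10101101010: 6 ones, 5 zeros → 1
Decoded = 001011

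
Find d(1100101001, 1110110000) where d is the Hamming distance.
XOR = 0010011001, count of 1s = 4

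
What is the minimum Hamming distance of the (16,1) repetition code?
d_min = 16 (the only two codewords are 0…0 and 1…1, differing in all 16 positions).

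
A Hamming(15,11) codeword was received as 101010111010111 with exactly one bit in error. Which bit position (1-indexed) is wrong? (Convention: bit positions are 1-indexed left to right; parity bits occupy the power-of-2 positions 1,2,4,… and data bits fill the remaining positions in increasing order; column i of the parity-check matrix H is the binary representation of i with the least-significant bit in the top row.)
Syndrome s = H · r^T (mod 2), r = 101010111010111:
  s[0] = (101010101010101)·(101010111010111) mod 2 = 1+0+1+0+1+0+1+0+1+0+1+0+1+0+1 mod 2 = 0
  s[1] = (011001100110011)·(101010111010111) mod 2 = 0+0+1+0+0+0+1+0+0+0+1+0+0+1+1 mod 2 = 1
  s[2] = (000111100001111)·(101010111010111) mod 2 = 0+0+0+0+1+0+1+0+0+0+0+0+1+1+1 mod 2 = 1
  s[3] = (000000011111111)·(101010111010111) mod 2 = 0+0+0+0+0+0+0+1+1+0+1+0+1+1+1 mod 2 = 0
Syndrome = 0110
Column i of H is the binary representation of i, so the syndrome is the binary index of the flipped bit.
Read s = 0110 with s[0] as LSB: 0·2^0 + 1·2^1 + 1·2^2 + 0·2^3 = 6.
Error is at bit position 6.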